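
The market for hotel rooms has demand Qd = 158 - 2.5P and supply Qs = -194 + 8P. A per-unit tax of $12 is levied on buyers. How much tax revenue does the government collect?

Tax revenue = 616

Pre-tax equilibrium: P* = 704/21, Q* = 1558/21.
Tax on buyers shifts demand to Qd = 158 − 2.5(P + 12) = 128 - 2.5P.
128 - 2.5P = -194 + 8P gives seller price Ps = 92/3; buyers pay Pb = 92/3 + 12 = 128/3.
New quantity: Q = 158 − 2.5(128/3) = 154/3.
Revenue = 12 × 154/3 = 616.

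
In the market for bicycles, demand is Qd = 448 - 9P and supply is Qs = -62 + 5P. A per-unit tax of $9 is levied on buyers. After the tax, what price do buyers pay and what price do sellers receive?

Pre-tax equilibrium: P* = 255/7, Q* = 841/7.
Tax on buyers shifts demand to Qd = 448 − 9(P + 9) = 367 - 9P.
367 - 9P = -62 + 5P gives seller price Ps = 429/14; buyers pay Pb = 429/14 + 9 = 555/14.
New quantity: Q = 448 − 9(555/14) = 1277/14.

Buyers pay 555/14, sellers receive 429/14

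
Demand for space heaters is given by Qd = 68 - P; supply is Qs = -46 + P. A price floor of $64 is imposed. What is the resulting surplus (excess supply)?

Equilibrium price would be P* = 57, so the floor at 64 binds.
At P = 64: Qd = 4, Qs = 18.
Surplus = 18 − 4 = 14.

Surplus = 14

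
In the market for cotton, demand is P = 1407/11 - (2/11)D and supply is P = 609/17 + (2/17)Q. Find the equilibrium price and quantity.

P* = 72, Q* = 307.5

Set the two price expressions equal: 1407/11 - (2/11)Q = 609/17 + (2/17)Q.
17220/187 = (56/187)Q, so Q* = 307.5.
P* = 1407/11 − (2/11)(307.5) = 72.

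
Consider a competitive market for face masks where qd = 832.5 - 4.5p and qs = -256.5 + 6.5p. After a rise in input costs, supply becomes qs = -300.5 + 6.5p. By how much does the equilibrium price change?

Δp = 4

Original equilibrium: p* = 99, q* = 387.
New equilibrium: 832.5 - 4.5p = -300.5 + 6.5p, so 1133 = 11p and p' = 103; q' = 832.5 − 4.5(103) = 369.
Change in price: 103 − 99 = 4.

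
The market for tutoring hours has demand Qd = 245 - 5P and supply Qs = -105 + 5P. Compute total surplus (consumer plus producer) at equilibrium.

Total surplus = 980

Equilibrium: 245 - 5P = -105 + 5P gives P* = 35, Q* = 70.
Demand choke price: P = 49; supply starts at P = 21.
CS = ½(49 − 35)(70) = 490; PS = ½(35 − 21)(70) = 490.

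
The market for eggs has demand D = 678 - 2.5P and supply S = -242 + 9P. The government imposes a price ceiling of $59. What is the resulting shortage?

Equilibrium price would be P* = 80, so the ceiling at 59 binds.
At P = 59: D = 678 − 2.5(59) = 530.5, S = -242 + 9(59) = 289.
Shortage = 530.5 − 289 = 241.5.

Shortage = 241.5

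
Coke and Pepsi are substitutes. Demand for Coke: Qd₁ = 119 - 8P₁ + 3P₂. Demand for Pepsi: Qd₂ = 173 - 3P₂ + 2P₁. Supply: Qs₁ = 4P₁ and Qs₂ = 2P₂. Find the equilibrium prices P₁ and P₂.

P₁ = 557/27, P₂ = 1157/27

Market 1: 119 - 8P₁ + 3P₂ = 4P₁ → 12P₁ - 3P₂ = 119.
Market 2: 5P₂ - 2P₁ = 173.
Eliminating P₂: 5×(1) + 3×(2) gives 54P₁ = 1114, so P₁ = 557/27.
Back-substitute into (2): P₂ = (173 + 2×557/27) / 5 = 1157/27.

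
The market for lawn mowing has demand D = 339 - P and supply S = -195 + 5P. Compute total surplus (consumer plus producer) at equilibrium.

Equilibrium: 339 - P = -195 + 5P gives P* = 89, Q* = 250.
Demand choke price: P = 339; supply starts at P = 39.
CS = ½(339 − 89)(250) = 31250; PS = ½(89 − 39)(250) = 6250.

Total surplus = 37500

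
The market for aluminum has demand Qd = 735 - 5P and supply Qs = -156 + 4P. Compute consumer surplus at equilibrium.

Consumer surplus = 5760

Equilibrium: 735 - 5P = -156 + 4P gives P* = 99, Q* = 240.
Demand choke price (Qd = 0): P = 147.
CS = ½(147 − 99)(240) = 5760.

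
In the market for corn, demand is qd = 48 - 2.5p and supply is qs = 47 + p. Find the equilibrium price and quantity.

Set qd = qs: 48 - 2.5p = 47 + p.
1 = 3.5p, so p* = 2/7.
q* = 48 − 2.5(2/7) = 331/7.

p* = 2/7, q* = 331/7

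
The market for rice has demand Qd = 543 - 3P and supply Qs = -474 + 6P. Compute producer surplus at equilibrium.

Producer surplus = 3468

Equilibrium: 543 - 3P = -474 + 6P gives P* = 113, Q* = 204.
Supply starts at P = 79 (where Qs = 0).
PS = ½(113 − 79)(204) = 3468.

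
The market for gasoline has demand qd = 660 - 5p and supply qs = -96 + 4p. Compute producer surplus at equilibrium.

Equilibrium: 660 - 5p = -96 + 4p gives p* = 84, q* = 240.
Supply starts at p = 24 (where qs = 0).
PS = ½(84 − 24)(240) = 7200.

Producer surplus = 7200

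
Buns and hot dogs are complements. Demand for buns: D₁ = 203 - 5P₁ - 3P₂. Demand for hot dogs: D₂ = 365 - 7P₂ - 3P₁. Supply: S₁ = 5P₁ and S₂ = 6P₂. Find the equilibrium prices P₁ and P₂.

P₁ = 1544/121, P₂ = 3041/121

Market 1: 203 - 5P₁ - 3P₂ = 5P₁ → 10P₁ + 3P₂ = 203.
Market 2: 13P₂ + 3P₁ = 365.
Eliminating P₂: 13×(1) − 3×(2) gives 121P₁ = 1544, so P₁ = 1544/121.
Back-substitute into (2): P₂ = (365 − 3×1544/121) / 13 = 3041/121.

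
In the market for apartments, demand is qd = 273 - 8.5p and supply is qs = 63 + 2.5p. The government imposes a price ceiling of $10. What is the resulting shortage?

Shortage = 100

Equilibrium price would be p* = 210/11, so the ceiling at 10 binds.
At p = 10: qd = 273 − 8.5(10) = 188, qs = 63 + 2.5(10) = 88.
Shortage = 188 − 88 = 100.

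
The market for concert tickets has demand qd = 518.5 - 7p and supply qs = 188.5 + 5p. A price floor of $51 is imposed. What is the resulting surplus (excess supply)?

Equilibrium price would be p* = 27.5, so the floor at 51 binds.
At p = 51: qd = 161.5, qs = 443.5.
Surplus = 443.5 − 161.5 = 282.

Surplus = 282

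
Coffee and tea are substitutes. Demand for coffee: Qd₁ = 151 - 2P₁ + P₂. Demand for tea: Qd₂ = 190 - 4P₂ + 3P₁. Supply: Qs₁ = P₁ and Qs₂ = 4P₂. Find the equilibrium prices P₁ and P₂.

P₁ = 466/7, P₂ = 341/7

Market 1: 151 - 2P₁ + P₂ = P₁ → 3P₁ - P₂ = 151.
Market 2: 8P₂ - 3P₁ = 190.
Eliminating P₂: 8×(1) + 1×(2) gives 21P₁ = 1398, so P₁ = 466/7.
Back-substitute into (2): P₂ = (190 + 3×466/7) / 8 = 341/7.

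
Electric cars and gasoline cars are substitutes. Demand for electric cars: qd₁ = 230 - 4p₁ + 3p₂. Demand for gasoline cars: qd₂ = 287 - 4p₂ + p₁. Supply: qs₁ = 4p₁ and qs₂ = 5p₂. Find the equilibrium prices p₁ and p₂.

p₁ = 977/23, p₂ = 842/23

Market 1: 230 - 4p₁ + 3p₂ = 4p₁ → 8p₁ - 3p₂ = 230.
Market 2: 9p₂ - p₁ = 287.
Eliminating p₂: 9×(1) + 3×(2) gives 69p₁ = 2931, so p₁ = 977/23.
Back-substitute into (2): p₂ = (287 + 1×977/23) / 9 = 842/23.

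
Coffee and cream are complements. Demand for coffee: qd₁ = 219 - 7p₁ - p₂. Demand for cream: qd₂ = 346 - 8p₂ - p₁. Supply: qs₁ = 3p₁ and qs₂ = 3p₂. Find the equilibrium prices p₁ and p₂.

Market 1: 219 - 7p₁ - p₂ = 3p₁ → 10p₁ + p₂ = 219.
Market 2: 11p₂ + p₁ = 346.
Eliminating p₂: 11×(1) − 1×(2) gives 109p₁ = 2063, so p₁ = 2063/109.
Back-substitute into (2): p₂ = (346 − 1×2063/109) / 11 = 3241/109.

p₁ = 2063/109, p₂ = 3241/109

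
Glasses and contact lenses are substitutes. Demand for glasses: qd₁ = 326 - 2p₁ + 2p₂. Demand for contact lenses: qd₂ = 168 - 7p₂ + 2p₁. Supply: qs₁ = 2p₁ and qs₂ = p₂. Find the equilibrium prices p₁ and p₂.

Market 1: 326 - 2p₁ + 2p₂ = 2p₁ → 4p₁ - 2p₂ = 326.
Market 2: 8p₂ - 2p₁ = 168.
Eliminating p₂: 8×(1) + 2×(2) gives 28p₁ = 2944, so p₁ = 736/7.
Back-substitute into (2): p₂ = (168 + 2×736/7) / 8 = 331/7.

p₁ = 736/7, p₂ = 331/7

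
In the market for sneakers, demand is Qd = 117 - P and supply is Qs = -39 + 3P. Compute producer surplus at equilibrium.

Producer surplus = 1014

Equilibrium: 117 - P = -39 + 3P gives P* = 39, Q* = 78.
Supply starts at P = 13 (where Qs = 0).
PS = ½(39 − 13)(78) = 1014.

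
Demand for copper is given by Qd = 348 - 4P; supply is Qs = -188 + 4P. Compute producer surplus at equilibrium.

Producer surplus = 800

Equilibrium: 348 - 4P = -188 + 4P gives P* = 67, Q* = 80.
Supply starts at P = 47 (where Qs = 0).
PS = ½(67 − 47)(80) = 800.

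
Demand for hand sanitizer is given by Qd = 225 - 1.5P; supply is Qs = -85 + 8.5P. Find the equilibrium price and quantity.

Set Qd = Qs: 225 - 1.5P = -85 + 8.5P.
310 = 10P, so P* = 31.
Q* = 225 − 1.5(31) = 178.5.

P* = 31, Q* = 178.5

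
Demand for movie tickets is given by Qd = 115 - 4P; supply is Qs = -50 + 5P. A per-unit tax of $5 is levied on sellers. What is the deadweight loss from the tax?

Pre-tax equilibrium: P* = 55/3, Q* = 125/3.
Tax on sellers shifts supply to Qs = -50 + 5(P − 5) = -75 + 5P.
115 - 4P = -75 + 5P gives buyer price Pb = 190/9; sellers receive Ps = 190/9 − 5 = 145/9.
New quantity: Q = 115 − 4(190/9) = 275/9.
DWL = ½ × 5 × (125/3 − 275/9) = 250/9.

Deadweight loss = 250/9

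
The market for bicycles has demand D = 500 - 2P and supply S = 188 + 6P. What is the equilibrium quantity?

Set D = S: 500 - 2P = 188 + 6P.
312 = 8P, so P* = 39.
Q* = 500 − 2(39) = 422.

Q* = 422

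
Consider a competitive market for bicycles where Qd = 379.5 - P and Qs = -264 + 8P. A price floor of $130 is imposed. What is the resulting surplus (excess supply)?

Equilibrium price would be P* = 71.5, so the floor at 130 binds.
At P = 130: Qd = 249.5, Qs = 776.
Surplus = 776 − 249.5 = 526.5.

Surplus = 526.5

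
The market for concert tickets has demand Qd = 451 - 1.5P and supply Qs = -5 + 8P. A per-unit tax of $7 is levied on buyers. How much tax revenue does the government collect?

Pre-tax equilibrium: P* = 48, Q* = 379.
Tax on buyers shifts demand to Qd = 451 − 1.5(P + 7) = 440.5 - 1.5P.
440.5 - 1.5P = -5 + 8P gives seller price Ps = 891/19; buyers pay Pb = 891/19 + 7 = 1024/19.
New quantity: Q = 451 − 1.5(1024/19) = 7033/19.
Revenue = 7 × 7033/19 = 49231/19.

Tax revenue = 49231/19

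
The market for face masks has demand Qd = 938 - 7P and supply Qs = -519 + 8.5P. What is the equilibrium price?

P* = 94

Set Qd = Qs: 938 - 7P = -519 + 8.5P.
1457 = 15.5P, so P* = 94.
Q* = 938 − 7(94) = 280.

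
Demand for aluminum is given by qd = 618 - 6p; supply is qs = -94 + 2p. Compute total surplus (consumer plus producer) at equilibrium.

Equilibrium: 618 - 6p = -94 + 2p gives p* = 89, q* = 84.
Demand choke price: p = 103; supply starts at p = 47.
CS = ½(103 − 89)(84) = 588; PS = ½(89 − 47)(84) = 1764.

Total surplus = 2352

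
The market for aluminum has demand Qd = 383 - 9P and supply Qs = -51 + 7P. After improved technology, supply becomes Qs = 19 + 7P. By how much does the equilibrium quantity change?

Original equilibrium: P* = 27.125, Q* = 138.875.
New equilibrium: 383 - 9P = 19 + 7P, so 364 = 16P and P' = 22.75; Q' = 383 − 9(22.75) = 178.25.
Change in quantity: 178.25 − 138.875 = 39.375.

ΔQ = 39.375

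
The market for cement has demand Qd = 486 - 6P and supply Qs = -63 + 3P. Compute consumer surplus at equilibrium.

Consumer surplus = 1200

Equilibrium: 486 - 6P = -63 + 3P gives P* = 61, Q* = 120.
Demand choke price (Qd = 0): P = 81.
CS = ½(81 − 61)(120) = 1200.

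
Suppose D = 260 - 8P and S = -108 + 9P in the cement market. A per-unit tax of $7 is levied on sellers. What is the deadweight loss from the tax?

Pre-tax equilibrium: P* = 368/17, Q* = 1476/17.
Tax on sellers shifts supply to S = -108 + 9(P − 7) = -171 + 9P.
260 - 8P = -171 + 9P gives buyer price Pb = 431/17; sellers receive Ps = 431/17 − 7 = 312/17.
New quantity: Q = 260 − 8(431/17) = 972/17.
DWL = ½ × 7 × (1476/17 − 972/17) = 1764/17.

Deadweight loss = 1764/17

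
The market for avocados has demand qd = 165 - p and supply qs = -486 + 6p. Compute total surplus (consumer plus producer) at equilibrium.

Total surplus = 3024

Equilibrium: 165 - p = -486 + 6p gives p* = 93, q* = 72.
Demand choke price: p = 165; supply starts at p = 81.
CS = ½(165 − 93)(72) = 2592; PS = ½(93 − 81)(72) = 432.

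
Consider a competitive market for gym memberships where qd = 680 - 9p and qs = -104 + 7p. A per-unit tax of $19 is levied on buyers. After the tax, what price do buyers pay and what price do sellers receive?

Pre-tax equilibrium: p* = 49, q* = 239.
Tax on buyers shifts demand to qd = 680 − 9(p + 19) = 509 - 9p.
509 - 9p = -104 + 7p gives seller price ps = 38.3125; buyers pay pb = 38.3125 + 19 = 57.3125.
New quantity: q = 680 − 9(57.3125) = 164.1875.

Buyers pay $57.3125, sellers receive $38.3125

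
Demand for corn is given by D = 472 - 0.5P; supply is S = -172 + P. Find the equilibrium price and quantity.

Set D = S: 472 - 0.5P = -172 + P.
644 = 1.5P, so P* = 1288/3.
Q* = 472 − 0.5(1288/3) = 772/3.

P* = 1288/3, Q* = 772/3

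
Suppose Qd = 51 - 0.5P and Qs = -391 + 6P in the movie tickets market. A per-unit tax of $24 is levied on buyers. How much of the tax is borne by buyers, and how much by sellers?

Buyers bear 288/13, sellers bear 24/13

Pre-tax equilibrium: P* = 68, Q* = 17.
Tax on buyers shifts demand to Qd = 51 − 0.5(P + 24) = 39 - 0.5P.
39 - 0.5P = -391 + 6P gives seller price Ps = 860/13; buyers pay Pb = 860/13 + 24 = 1172/13.
New quantity: Q = 51 − 0.5(1172/13) = 77/13.
Buyer burden = 1172/13 − 68 = 288/13; seller burden = 68 − 860/13 = 24/13.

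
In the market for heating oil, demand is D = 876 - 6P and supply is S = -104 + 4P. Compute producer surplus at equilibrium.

Equilibrium: 876 - 6P = -104 + 4P gives P* = 98, Q* = 288.
Supply starts at P = 26 (where S = 0).
PS = ½(98 − 26)(288) = 10368.

Producer surplus = 10368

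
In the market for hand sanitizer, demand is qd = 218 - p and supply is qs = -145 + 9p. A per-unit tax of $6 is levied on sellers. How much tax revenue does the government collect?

Tax revenue = 1057.8

Pre-tax equilibrium: p* = 36.3, q* = 181.7.
Tax on sellers shifts supply to qs = -145 + 9(p − 6) = -199 + 9p.
218 - p = -199 + 9p gives buyer price pb = 41.7; sellers receive ps = 41.7 − 6 = 35.7.
New quantity: q = 218 − 1(41.7) = 176.3.
Revenue = 6 × 176.3 = 1057.8.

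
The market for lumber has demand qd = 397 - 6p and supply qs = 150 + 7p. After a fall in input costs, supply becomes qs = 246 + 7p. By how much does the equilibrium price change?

Original equilibrium: p* = 19, q* = 283.
New equilibrium: 397 - 6p = 246 + 7p, so 151 = 13p and p' = 151/13; q' = 397 − 6(151/13) = 4255/13.
Change in price: 151/13 − 19 = -96/13.

Δp = -96/13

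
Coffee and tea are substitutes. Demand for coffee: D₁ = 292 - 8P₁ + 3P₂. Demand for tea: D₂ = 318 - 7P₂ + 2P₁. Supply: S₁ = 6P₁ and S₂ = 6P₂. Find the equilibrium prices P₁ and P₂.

P₁ = 2375/88, P₂ = 1259/44

Market 1: 292 - 8P₁ + 3P₂ = 6P₁ → 14P₁ - 3P₂ = 292.
Market 2: 13P₂ - 2P₁ = 318.
Eliminating P₂: 13×(1) + 3×(2) gives 176P₁ = 4750, so P₁ = 2375/88.
Back-substitute into (2): P₂ = (318 + 2×2375/88) / 13 = 1259/44.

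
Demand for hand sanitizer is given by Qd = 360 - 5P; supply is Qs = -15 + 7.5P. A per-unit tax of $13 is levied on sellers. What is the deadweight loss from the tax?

Deadweight loss = 253.5

Pre-tax equilibrium: P* = 30, Q* = 210.
Tax on sellers shifts supply to Qs = -15 + 7.5(P − 13) = -112.5 + 7.5P.
360 - 5P = -112.5 + 7.5P gives buyer price Pb = 37.8; sellers receive Ps = 37.8 − 13 = 24.8.
New quantity: Q = 360 − 5(37.8) = 171.
DWL = ½ × 13 × (210 − 171) = 253.5.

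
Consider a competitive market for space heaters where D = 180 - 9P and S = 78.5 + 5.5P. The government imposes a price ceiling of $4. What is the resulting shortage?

Shortage = 43.5

Equilibrium price would be P* = 7, so the ceiling at 4 binds.
At P = 4: D = 180 − 9(4) = 144, S = 78.5 + 5.5(4) = 100.5.
Shortage = 144 − 100.5 = 43.5.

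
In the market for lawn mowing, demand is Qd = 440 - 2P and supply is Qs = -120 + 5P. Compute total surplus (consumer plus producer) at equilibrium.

Equilibrium: 440 - 2P = -120 + 5P gives P* = 80, Q* = 280.
Demand choke price: P = 220; supply starts at P = 24.
CS = ½(220 − 80)(280) = 19600; PS = ½(80 − 24)(280) = 7840.

Total surplus = 27440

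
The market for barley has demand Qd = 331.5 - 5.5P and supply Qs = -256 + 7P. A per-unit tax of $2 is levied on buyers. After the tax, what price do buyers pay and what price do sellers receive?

Buyers pay $48.12, sellers receive $46.12

Pre-tax equilibrium: P* = 47, Q* = 73.
Tax on buyers shifts demand to Qd = 331.5 − 5.5(P + 2) = 320.5 - 5.5P.
320.5 - 5.5P = -256 + 7P gives seller price Ps = 46.12; buyers pay Pb = 46.12 + 2 = 48.12.
New quantity: Q = 331.5 − 5.5(48.12) = 66.84.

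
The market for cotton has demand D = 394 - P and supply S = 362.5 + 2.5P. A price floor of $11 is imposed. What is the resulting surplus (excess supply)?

Equilibrium price would be P* = 9, so the floor at 11 binds.
At P = 11: D = 383, S = 390.
Surplus = 390 − 383 = 7.

Surplus = 7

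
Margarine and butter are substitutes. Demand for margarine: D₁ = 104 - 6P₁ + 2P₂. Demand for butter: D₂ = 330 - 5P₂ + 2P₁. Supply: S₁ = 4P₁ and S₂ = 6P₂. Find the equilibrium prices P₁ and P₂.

P₁ = 902/53, P₂ = 1754/53

Market 1: 104 - 6P₁ + 2P₂ = 4P₁ → 10P₁ - 2P₂ = 104.
Market 2: 11P₂ - 2P₁ = 330.
Eliminating P₂: 11×(1) + 2×(2) gives 106P₁ = 1804, so P₁ = 902/53.
Back-substitute into (2): P₂ = (330 + 2×902/53) / 11 = 1754/53.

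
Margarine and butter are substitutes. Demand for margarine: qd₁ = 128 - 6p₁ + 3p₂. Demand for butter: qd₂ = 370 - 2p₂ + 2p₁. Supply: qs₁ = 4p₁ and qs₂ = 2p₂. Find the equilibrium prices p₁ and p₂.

p₁ = 811/17, p₂ = 1978/17

Market 1: 128 - 6p₁ + 3p₂ = 4p₁ → 10p₁ - 3p₂ = 128.
Market 2: 4p₂ - 2p₁ = 370.
Eliminating p₂: 4×(1) + 3×(2) gives 34p₁ = 1622, so p₁ = 811/17.
Back-substitute into (2): p₂ = (370 + 2×811/17) / 4 = 1978/17.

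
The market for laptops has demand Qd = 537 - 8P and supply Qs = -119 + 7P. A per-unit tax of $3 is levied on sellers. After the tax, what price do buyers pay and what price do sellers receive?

Buyers pay 677/15, sellers receive 632/15

Pre-tax equilibrium: P* = 656/15, Q* = 2807/15.
Tax on sellers shifts supply to Qs = -119 + 7(P − 3) = -140 + 7P.
537 - 8P = -140 + 7P gives buyer price Pb = 677/15; sellers receive Ps = 677/15 − 3 = 632/15.
New quantity: Q = 537 − 8(677/15) = 2639/15.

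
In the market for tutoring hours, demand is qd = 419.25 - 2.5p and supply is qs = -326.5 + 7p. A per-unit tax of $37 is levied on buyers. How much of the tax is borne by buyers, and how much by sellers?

Buyers bear 518/19, sellers bear 185/19

Pre-tax equilibrium: p* = 78.5, q* = 223.
Tax on buyers shifts demand to qd = 419.25 − 2.5(p + 37) = 326.75 - 2.5p.
326.75 - 2.5p = -326.5 + 7p gives seller price ps = 2613/38; buyers pay pb = 2613/38 + 37 = 4019/38.
New quantity: q = 419.25 − 2.5(4019/38) = 2942/19.
Buyer burden = 4019/38 − 78.5 = 518/19; seller burden = 78.5 − 2613/38 = 185/19.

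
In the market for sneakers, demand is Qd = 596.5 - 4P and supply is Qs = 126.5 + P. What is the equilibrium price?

Set Qd = Qs: 596.5 - 4P = 126.5 + P.
470 = 5P, so P* = 94.
Q* = 596.5 − 4(94) = 220.5.

P* = 94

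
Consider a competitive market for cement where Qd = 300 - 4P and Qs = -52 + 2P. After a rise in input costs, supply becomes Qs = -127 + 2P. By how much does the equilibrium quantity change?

Original equilibrium: P* = 176/3, Q* = 196/3.
New equilibrium: 300 - 4P = -127 + 2P, so 427 = 6P and P' = 427/6; Q' = 300 − 4(427/6) = 46/3.
Change in quantity: 46/3 − 196/3 = -50.

ΔQ = -50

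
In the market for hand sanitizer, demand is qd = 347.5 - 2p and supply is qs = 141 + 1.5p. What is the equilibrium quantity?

Set qd = qs: 347.5 - 2p = 141 + 1.5p.
206.5 = 3.5p, so p* = 59.
q* = 347.5 − 2(59) = 229.5.

q* = 229.5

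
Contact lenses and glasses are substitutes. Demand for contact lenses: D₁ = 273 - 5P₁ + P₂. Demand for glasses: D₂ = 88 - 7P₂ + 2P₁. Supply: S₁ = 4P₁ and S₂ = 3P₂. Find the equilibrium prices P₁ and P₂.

Market 1: 273 - 5P₁ + P₂ = 4P₁ → 9P₁ - P₂ = 273.
Market 2: 10P₂ - 2P₁ = 88.
Eliminating P₂: 10×(1) + 1×(2) gives 88P₁ = 2818, so P₁ = 1409/44.
Back-substitute into (2): P₂ = (88 + 2×1409/44) / 10 = 669/44.

P₁ = 1409/44, P₂ = 669/44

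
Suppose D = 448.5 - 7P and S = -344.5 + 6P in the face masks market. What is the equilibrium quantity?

Set D = S: 448.5 - 7P = -344.5 + 6P.
793 = 13P, so P* = 61.
Q* = 448.5 − 7(61) = 21.5.

Q* = 21.5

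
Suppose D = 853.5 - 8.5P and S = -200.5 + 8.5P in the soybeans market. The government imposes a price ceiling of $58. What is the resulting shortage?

Equilibrium price would be P* = 62, so the ceiling at 58 binds.
At P = 58: D = 853.5 − 8.5(58) = 360.5, S = -200.5 + 8.5(58) = 292.5.
Shortage = 360.5 − 292.5 = 68.

Shortage = 68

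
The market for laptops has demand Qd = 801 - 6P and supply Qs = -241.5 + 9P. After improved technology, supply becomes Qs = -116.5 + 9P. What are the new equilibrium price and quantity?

P' = 367/6, Q' = 434

Original equilibrium: P* = 69.5, Q* = 384.
New equilibrium: 801 - 6P = -116.5 + 9P, so 917.5 = 15P and P' = 367/6; Q' = 801 − 6(367/6) = 434.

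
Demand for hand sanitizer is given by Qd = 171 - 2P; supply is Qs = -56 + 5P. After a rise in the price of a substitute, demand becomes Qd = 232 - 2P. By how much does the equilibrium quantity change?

ΔQ = 305/7

Original equilibrium: P* = 227/7, Q* = 743/7.
New equilibrium: 232 - 2P = -56 + 5P, so 288 = 7P and P' = 288/7; Q' = 232 − 2(288/7) = 1048/7.
Change in quantity: 1048/7 − 743/7 = 305/7.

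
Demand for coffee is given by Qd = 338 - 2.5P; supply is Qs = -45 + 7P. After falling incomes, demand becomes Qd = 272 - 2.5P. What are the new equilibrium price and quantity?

P' = 634/19, Q' = 3583/19

Original equilibrium: P* = 766/19, Q* = 4507/19.
New equilibrium: 272 - 2.5P = -45 + 7P, so 317 = 9.5P and P' = 634/19; Q' = 272 − 2.5(634/19) = 3583/19.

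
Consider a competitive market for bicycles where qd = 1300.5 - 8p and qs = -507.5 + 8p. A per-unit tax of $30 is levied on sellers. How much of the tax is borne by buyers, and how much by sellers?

Pre-tax equilibrium: p* = 113, q* = 396.5.
Tax on sellers shifts supply to qs = -507.5 + 8(p − 30) = -747.5 + 8p.
1300.5 - 8p = -747.5 + 8p gives buyer price pb = 128; sellers receive ps = 128 − 30 = 98.
New quantity: q = 1300.5 − 8(128) = 276.5.
Buyer burden = 128 − 113 = 15; seller burden = 113 − 98 = 15.

Buyers bear $15, sellers bear $15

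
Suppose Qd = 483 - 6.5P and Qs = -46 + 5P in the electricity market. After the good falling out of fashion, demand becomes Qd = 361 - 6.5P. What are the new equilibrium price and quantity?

Original equilibrium: P* = 46, Q* = 184.
New equilibrium: 361 - 6.5P = -46 + 5P, so 407 = 11.5P and P' = 814/23; Q' = 361 − 6.5(814/23) = 3012/23.

P' = 814/23, Q' = 3012/23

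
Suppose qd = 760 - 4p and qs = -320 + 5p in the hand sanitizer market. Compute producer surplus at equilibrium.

Producer surplus = 7840

Equilibrium: 760 - 4p = -320 + 5p gives p* = 120, q* = 280.
Supply starts at p = 64 (where qs = 0).
PS = ½(120 − 64)(280) = 7840.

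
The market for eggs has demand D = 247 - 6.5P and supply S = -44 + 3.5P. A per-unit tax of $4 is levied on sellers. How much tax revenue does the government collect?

Pre-tax equilibrium: P* = 29.1, Q* = 57.85.
Tax on sellers shifts supply to S = -44 + 3.5(P − 4) = -58 + 3.5P.
247 - 6.5P = -58 + 3.5P gives buyer price Pb = 30.5; sellers receive Ps = 30.5 − 4 = 26.5.
New quantity: Q = 247 − 6.5(30.5) = 48.75.
Revenue = 4 × 48.75 = 195.

Tax revenue = 195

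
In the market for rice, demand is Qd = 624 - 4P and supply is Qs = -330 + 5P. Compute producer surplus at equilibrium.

Producer surplus = 4000

Equilibrium: 624 - 4P = -330 + 5P gives P* = 106, Q* = 200.
Supply starts at P = 66 (where Qs = 0).
PS = ½(106 − 66)(200) = 4000.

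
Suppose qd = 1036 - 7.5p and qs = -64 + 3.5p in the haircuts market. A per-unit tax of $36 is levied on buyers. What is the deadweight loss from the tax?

Pre-tax equilibrium: p* = 100, q* = 286.
Tax on buyers shifts demand to qd = 1036 − 7.5(p + 36) = 766 - 7.5p.
766 - 7.5p = -64 + 3.5p gives seller price ps = 830/11; buyers pay pb = 830/11 + 36 = 1226/11.
New quantity: q = 1036 − 7.5(1226/11) = 2201/11.
DWL = ½ × 36 × (286 − 2201/11) = 17010/11.

Deadweight loss = 17010/11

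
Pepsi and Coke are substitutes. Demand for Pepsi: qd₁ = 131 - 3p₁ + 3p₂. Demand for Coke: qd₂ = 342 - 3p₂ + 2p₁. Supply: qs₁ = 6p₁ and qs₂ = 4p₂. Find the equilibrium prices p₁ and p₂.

p₁ = 1943/57, p₂ = 3340/57

Market 1: 131 - 3p₁ + 3p₂ = 6p₁ → 9p₁ - 3p₂ = 131.
Market 2: 7p₂ - 2p₁ = 342.
Eliminating p₂: 7×(1) + 3×(2) gives 57p₁ = 1943, so p₁ = 1943/57.
Back-substitute into (2): p₂ = (342 + 2×1943/57) / 7 = 3340/57.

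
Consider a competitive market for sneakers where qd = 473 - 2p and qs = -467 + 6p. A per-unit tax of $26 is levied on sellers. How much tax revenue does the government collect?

Pre-tax equilibrium: p* = 117.5, q* = 238.
Tax on sellers shifts supply to qs = -467 + 6(p − 26) = -623 + 6p.
473 - 2p = -623 + 6p gives buyer price pb = 137; sellers receive ps = 137 − 26 = 111.
New quantity: q = 473 − 2(137) = 199.
Revenue = 26 × 199 = 5174.

Tax revenue = 5174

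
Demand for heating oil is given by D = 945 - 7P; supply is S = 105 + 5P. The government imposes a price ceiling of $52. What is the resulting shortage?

Shortage = 216

Equilibrium price would be P* = 70, so the ceiling at 52 binds.
At P = 52: D = 945 − 7(52) = 581, S = 105 + 5(52) = 365.
Shortage = 581 − 365 = 216.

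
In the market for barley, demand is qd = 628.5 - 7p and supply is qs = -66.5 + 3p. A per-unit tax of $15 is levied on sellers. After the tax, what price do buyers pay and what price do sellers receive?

Buyers pay $74, sellers receive $59

Pre-tax equilibrium: p* = 69.5, q* = 142.
Tax on sellers shifts supply to qs = -66.5 + 3(p − 15) = -111.5 + 3p.
628.5 - 7p = -111.5 + 3p gives buyer price pb = 74; sellers receive ps = 74 − 15 = 59.
New quantity: q = 628.5 − 7(74) = 110.5.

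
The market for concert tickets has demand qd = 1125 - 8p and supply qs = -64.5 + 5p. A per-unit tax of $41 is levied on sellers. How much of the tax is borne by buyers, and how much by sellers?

Pre-tax equilibrium: p* = 91.5, q* = 393.
Tax on sellers shifts supply to qs = -64.5 + 5(p − 41) = -269.5 + 5p.
1125 - 8p = -269.5 + 5p gives buyer price pb = 2789/26; sellers receive ps = 2789/26 − 41 = 1723/26.
New quantity: q = 1125 − 8(2789/26) = 3469/13.
Buyer burden = 2789/26 − 91.5 = 205/13; seller burden = 91.5 − 1723/26 = 328/13.

Buyers bear 205/13, sellers bear 328/13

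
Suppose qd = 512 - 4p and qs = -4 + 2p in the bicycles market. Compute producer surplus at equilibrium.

Equilibrium: 512 - 4p = -4 + 2p gives p* = 86, q* = 168.
Supply starts at p = 2 (where qs = 0).
PS = ½(86 − 2)(168) = 7056.

Producer surplus = 7056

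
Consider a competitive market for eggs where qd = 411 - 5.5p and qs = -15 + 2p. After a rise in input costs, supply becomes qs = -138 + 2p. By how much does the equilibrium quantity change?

Original equilibrium: p* = 56.8, q* = 98.6.
New equilibrium: 411 - 5.5p = -138 + 2p, so 549 = 7.5p and p' = 73.2; q' = 411 − 5.5(73.2) = 8.4.
Change in quantity: 8.4 − 98.6 = -90.2.

Δq = -90.2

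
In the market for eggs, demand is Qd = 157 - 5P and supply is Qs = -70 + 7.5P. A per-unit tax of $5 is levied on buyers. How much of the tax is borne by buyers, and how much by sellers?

Pre-tax equilibrium: P* = 18.16, Q* = 66.2.
Tax on buyers shifts demand to Qd = 157 − 5(P + 5) = 132 - 5P.
132 - 5P = -70 + 7.5P gives seller price Ps = 16.16; buyers pay Pb = 16.16 + 5 = 21.16.
New quantity: Q = 157 − 5(21.16) = 51.2.
Buyer burden = 21.16 − 18.16 = 3; seller burden = 18.16 − 16.16 = 2.

Buyers bear $3, sellers bear $2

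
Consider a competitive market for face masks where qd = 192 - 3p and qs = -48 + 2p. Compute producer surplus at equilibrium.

Producer surplus = 576

Equilibrium: 192 - 3p = -48 + 2p gives p* = 48, q* = 48.
Supply starts at p = 24 (where qs = 0).
PS = ½(48 − 24)(48) = 576.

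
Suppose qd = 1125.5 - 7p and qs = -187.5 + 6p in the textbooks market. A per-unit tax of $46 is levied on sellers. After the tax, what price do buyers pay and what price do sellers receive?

Pre-tax equilibrium: p* = 101, q* = 418.5.
Tax on sellers shifts supply to qs = -187.5 + 6(p − 46) = -463.5 + 6p.
1125.5 - 7p = -463.5 + 6p gives buyer price pb = 1589/13; sellers receive ps = 1589/13 − 46 = 991/13.
New quantity: q = 1125.5 − 7(1589/13) = 7017/26.

Buyers pay 1589/13, sellers receive 991/13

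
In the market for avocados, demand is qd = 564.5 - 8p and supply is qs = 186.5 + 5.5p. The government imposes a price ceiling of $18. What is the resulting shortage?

Equilibrium price would be p* = 28, so the ceiling at 18 binds.
At p = 18: qd = 564.5 − 8(18) = 420.5, qs = 186.5 + 5.5(18) = 285.5.
Shortage = 420.5 − 285.5 = 135.

Shortage = 135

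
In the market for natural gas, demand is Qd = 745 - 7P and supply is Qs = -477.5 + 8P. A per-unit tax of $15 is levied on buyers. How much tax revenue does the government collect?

Tax revenue = 1777.5

Pre-tax equilibrium: P* = 81.5, Q* = 174.5.
Tax on buyers shifts demand to Qd = 745 − 7(P + 15) = 640 - 7P.
640 - 7P = -477.5 + 8P gives seller price Ps = 74.5; buyers pay Pb = 74.5 + 15 = 89.5.
New quantity: Q = 745 − 7(89.5) = 118.5.
Revenue = 15 × 118.5 = 1777.5.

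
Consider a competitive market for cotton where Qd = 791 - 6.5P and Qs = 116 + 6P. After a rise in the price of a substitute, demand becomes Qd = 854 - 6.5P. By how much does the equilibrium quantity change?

Original equilibrium: P* = 54, Q* = 440.
New equilibrium: 854 - 6.5P = 116 + 6P, so 738 = 12.5P and P' = 59.04; Q' = 854 − 6.5(59.04) = 470.24.
Change in quantity: 470.24 − 440 = 30.24.

ΔQ = 30.24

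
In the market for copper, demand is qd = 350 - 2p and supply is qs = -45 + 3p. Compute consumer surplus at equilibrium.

Equilibrium: 350 - 2p = -45 + 3p gives p* = 79, q* = 192.
Demand choke price (qd = 0): p = 175.
CS = ½(175 − 79)(192) = 9216.

Consumer surplus = 9216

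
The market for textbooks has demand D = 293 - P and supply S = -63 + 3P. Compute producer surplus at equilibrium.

Producer surplus = 6936

Equilibrium: 293 - P = -63 + 3P gives P* = 89, Q* = 204.
Supply starts at P = 21 (where S = 0).
PS = ½(89 − 21)(204) = 6936.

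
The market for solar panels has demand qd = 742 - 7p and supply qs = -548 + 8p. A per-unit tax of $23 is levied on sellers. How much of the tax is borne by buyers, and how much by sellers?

Buyers bear 184/15, sellers bear 161/15

Pre-tax equilibrium: p* = 86, q* = 140.
Tax on sellers shifts supply to qs = -548 + 8(p − 23) = -732 + 8p.
742 - 7p = -732 + 8p gives buyer price pb = 1474/15; sellers receive ps = 1474/15 − 23 = 1129/15.
New quantity: q = 742 − 7(1474/15) = 812/15.
Buyer burden = 1474/15 − 86 = 184/15; seller burden = 86 − 1129/15 = 161/15.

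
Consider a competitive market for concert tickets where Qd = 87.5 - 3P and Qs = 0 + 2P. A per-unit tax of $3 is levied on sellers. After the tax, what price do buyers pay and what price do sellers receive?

Pre-tax equilibrium: P* = 17.5, Q* = 35.
Tax on sellers shifts supply to Qs = 0 + 2(P − 3) = -6 + 2P.
87.5 - 3P = -6 + 2P gives buyer price Pb = 18.7; sellers receive Ps = 18.7 − 3 = 15.7.
New quantity: Q = 87.5 − 3(18.7) = 31.4.

Buyers pay $18.7, sellers receive $15.7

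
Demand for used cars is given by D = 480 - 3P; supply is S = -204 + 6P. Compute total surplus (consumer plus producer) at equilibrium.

Equilibrium: 480 - 3P = -204 + 6P gives P* = 76, Q* = 252.
Demand choke price: P = 160; supply starts at P = 34.
CS = ½(160 − 76)(252) = 10584; PS = ½(76 − 34)(252) = 5292.

Total surplus = 15876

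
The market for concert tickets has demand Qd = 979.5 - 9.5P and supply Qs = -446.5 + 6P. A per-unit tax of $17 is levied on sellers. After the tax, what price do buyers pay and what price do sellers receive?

Pre-tax equilibrium: P* = 92, Q* = 105.5.
Tax on sellers shifts supply to Qs = -446.5 + 6(P − 17) = -548.5 + 6P.
979.5 - 9.5P = -548.5 + 6P gives buyer price Pb = 3056/31; sellers receive Ps = 3056/31 − 17 = 2529/31.
New quantity: Q = 979.5 − 9.5(3056/31) = 2665/62.

Buyers pay 3056/31, sellers receive 2529/31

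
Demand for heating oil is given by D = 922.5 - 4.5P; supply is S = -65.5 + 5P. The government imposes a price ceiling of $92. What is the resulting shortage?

Equilibrium price would be P* = 104, so the ceiling at 92 binds.
At P = 92: D = 922.5 − 4.5(92) = 508.5, S = -65.5 + 5(92) = 394.5.
Shortage = 508.5 − 394.5 = 114.

Shortage = 114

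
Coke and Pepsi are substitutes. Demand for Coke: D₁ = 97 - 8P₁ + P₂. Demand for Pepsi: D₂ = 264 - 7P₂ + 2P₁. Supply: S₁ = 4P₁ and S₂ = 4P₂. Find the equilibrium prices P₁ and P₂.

Market 1: 97 - 8P₁ + P₂ = 4P₁ → 12P₁ - P₂ = 97.
Market 2: 11P₂ - 2P₁ = 264.
Eliminating P₂: 11×(1) + 1×(2) gives 130P₁ = 1331, so P₁ = 1331/130.
Back-substitute into (2): P₂ = (264 + 2×1331/130) / 11 = 1681/65.

P₁ = 1331/130, P₂ = 1681/65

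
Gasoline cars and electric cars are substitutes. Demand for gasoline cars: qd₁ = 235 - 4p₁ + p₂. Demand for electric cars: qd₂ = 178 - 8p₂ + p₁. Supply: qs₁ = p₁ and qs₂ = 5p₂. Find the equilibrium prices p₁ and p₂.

p₁ = 50.515625, p₂ = 17.578125

Market 1: 235 - 4p₁ + p₂ = p₁ → 5p₁ - p₂ = 235.
Market 2: 13p₂ - p₁ = 178.
Eliminating p₂: 13×(1) + 1×(2) gives 64p₁ = 3233, so p₁ = 50.515625.
Back-substitute into (2): p₂ = (178 + 1×50.515625) / 13 = 17.578125.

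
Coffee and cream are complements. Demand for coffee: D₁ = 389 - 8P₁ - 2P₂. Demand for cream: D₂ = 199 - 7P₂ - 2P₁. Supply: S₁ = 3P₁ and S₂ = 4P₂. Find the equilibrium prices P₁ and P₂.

P₁ = 3881/117, P₂ = 1411/117

Market 1: 389 - 8P₁ - 2P₂ = 3P₁ → 11P₁ + 2P₂ = 389.
Market 2: 11P₂ + 2P₁ = 199.
Eliminating P₂: 11×(1) − 2×(2) gives 117P₁ = 3881, so P₁ = 3881/117.
Back-substitute into (2): P₂ = (199 − 2×3881/117) / 11 = 1411/117.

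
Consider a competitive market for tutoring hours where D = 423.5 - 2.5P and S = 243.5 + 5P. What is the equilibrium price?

P* = 24

Set D = S: 423.5 - 2.5P = 243.5 + 5P.
180 = 7.5P, so P* = 24.
Q* = 423.5 − 2.5(24) = 363.5.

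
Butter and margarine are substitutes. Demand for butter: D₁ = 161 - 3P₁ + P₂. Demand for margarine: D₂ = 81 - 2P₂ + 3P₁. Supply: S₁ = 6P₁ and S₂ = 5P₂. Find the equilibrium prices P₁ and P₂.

P₁ = 302/15, P₂ = 20.2

Market 1: 161 - 3P₁ + P₂ = 6P₁ → 9P₁ - P₂ = 161.
Market 2: 7P₂ - 3P₁ = 81.
Eliminating P₂: 7×(1) + 1×(2) gives 60P₁ = 1208, so P₁ = 302/15.
Back-substitute into (2): P₂ = (81 + 3×302/15) / 7 = 20.2.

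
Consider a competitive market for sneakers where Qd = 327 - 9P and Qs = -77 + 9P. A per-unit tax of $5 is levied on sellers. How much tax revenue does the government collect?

Pre-tax equilibrium: P* = 202/9, Q* = 125.
Tax on sellers shifts supply to Qs = -77 + 9(P − 5) = -122 + 9P.
327 - 9P = -122 + 9P gives buyer price Pb = 449/18; sellers receive Ps = 449/18 − 5 = 359/18.
New quantity: Q = 327 − 9(449/18) = 102.5.
Revenue = 5 × 102.5 = 512.5.

Tax revenue = 512.5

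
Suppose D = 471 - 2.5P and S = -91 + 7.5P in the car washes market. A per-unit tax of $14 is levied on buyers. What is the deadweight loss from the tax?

Pre-tax equilibrium: P* = 56.2, Q* = 330.5.
Tax on buyers shifts demand to D = 471 − 2.5(P + 14) = 436 - 2.5P.
436 - 2.5P = -91 + 7.5P gives seller price Ps = 52.7; buyers pay Pb = 52.7 + 14 = 66.7.
New quantity: Q = 471 − 2.5(66.7) = 304.25.
DWL = ½ × 14 × (330.5 − 304.25) = 183.75.

Deadweight loss = 183.75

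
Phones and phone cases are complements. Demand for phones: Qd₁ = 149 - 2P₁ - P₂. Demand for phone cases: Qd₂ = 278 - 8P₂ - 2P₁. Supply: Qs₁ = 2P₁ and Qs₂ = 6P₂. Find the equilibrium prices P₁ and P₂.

Market 1: 149 - 2P₁ - P₂ = 2P₁ → 4P₁ + P₂ = 149.
Market 2: 14P₂ + 2P₁ = 278.
Eliminating P₂: 14×(1) − 1×(2) gives 54P₁ = 1808, so P₁ = 904/27.
Back-substitute into (2): P₂ = (278 − 2×904/27) / 14 = 407/27.

P₁ = 904/27, P₂ = 407/27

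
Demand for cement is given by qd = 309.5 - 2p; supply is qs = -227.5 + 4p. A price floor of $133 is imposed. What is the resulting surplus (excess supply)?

Surplus = 261

Equilibrium price would be p* = 89.5, so the floor at 133 binds.
At p = 133: qd = 43.5, qs = 304.5.
Surplus = 304.5 − 43.5 = 261.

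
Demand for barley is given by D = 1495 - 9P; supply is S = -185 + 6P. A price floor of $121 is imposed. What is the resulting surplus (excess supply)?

Equilibrium price would be P* = 112, so the floor at 121 binds.
At P = 121: D = 406, S = 541.
Surplus = 541 − 406 = 135.

Surplus = 135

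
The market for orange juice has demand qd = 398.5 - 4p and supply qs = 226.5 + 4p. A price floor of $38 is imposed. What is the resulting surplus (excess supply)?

Surplus = 132

Equilibrium price would be p* = 21.5, so the floor at 38 binds.
At p = 38: qd = 246.5, qs = 378.5.
Surplus = 378.5 − 246.5 = 132.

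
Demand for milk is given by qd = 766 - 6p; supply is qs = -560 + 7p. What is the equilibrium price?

Set qd = qs: 766 - 6p = -560 + 7p.
1326 = 13p, so p* = 102.
q* = 766 − 6(102) = 154.

p* = 102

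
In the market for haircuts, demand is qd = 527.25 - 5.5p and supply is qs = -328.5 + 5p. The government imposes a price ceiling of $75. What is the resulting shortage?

Shortage = 68.25

Equilibrium price would be p* = 81.5, so the ceiling at 75 binds.
At p = 75: qd = 527.25 − 5.5(75) = 114.75, qs = -328.5 + 5(75) = 46.5.
Shortage = 114.75 − 46.5 = 68.25.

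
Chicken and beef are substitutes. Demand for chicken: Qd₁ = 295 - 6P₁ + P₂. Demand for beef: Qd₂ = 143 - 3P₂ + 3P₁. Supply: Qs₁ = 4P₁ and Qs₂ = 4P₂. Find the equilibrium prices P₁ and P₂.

P₁ = 2208/67, P₂ = 2315/67

Market 1: 295 - 6P₁ + P₂ = 4P₁ → 10P₁ - P₂ = 295.
Market 2: 7P₂ - 3P₁ = 143.
Eliminating P₂: 7×(1) + 1×(2) gives 67P₁ = 2208, so P₁ = 2208/67.
Back-substitute into (2): P₂ = (143 + 3×2208/67) / 7 = 2315/67.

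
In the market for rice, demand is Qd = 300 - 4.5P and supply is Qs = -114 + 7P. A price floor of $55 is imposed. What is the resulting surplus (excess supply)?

Equilibrium price would be P* = 36, so the floor at 55 binds.
At P = 55: Qd = 52.5, Qs = 271.
Surplus = 271 − 52.5 = 218.5.

Surplus = 218.5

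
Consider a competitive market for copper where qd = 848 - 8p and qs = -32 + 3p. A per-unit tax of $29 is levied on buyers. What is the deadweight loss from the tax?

Pre-tax equilibrium: p* = 80, q* = 208.
Tax on buyers shifts demand to qd = 848 − 8(p + 29) = 616 - 8p.
616 - 8p = -32 + 3p gives seller price ps = 648/11; buyers pay pb = 648/11 + 29 = 967/11.
New quantity: q = 848 − 8(967/11) = 1592/11.
DWL = ½ × 29 × (208 − 1592/11) = 10092/11.

Deadweight loss = 10092/11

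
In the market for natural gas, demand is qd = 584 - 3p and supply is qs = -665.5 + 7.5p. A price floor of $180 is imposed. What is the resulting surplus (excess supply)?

Surplus = 640.5

Equilibrium price would be p* = 119, so the floor at 180 binds.
At p = 180: qd = 44, qs = 684.5.
Surplus = 684.5 − 44 = 640.5.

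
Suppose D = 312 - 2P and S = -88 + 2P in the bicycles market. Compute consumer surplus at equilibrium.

Equilibrium: 312 - 2P = -88 + 2P gives P* = 100, Q* = 112.
Demand choke price (D = 0): P = 156.
CS = ½(156 − 100)(112) = 3136.

Consumer surplus = 3136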